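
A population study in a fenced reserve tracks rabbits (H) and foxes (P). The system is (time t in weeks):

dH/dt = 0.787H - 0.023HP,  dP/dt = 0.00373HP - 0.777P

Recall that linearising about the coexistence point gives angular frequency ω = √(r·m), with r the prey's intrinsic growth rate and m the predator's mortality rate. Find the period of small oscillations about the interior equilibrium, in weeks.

T ≈ 8.03 weeks

Here r = 0.787 and m = 0.777, so r·m = 0.611.
ω = √0.611 = 0.782 per week, hence T = 2π/ω ≈ 8.03 weeks.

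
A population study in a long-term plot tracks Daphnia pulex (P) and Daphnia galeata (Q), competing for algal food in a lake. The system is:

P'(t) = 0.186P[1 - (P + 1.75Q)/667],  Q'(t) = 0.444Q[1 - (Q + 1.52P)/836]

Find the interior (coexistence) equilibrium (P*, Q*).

P* ≈ 480, Q* ≈ 107

Setting both brackets to zero gives the nullclines P + 1.75Q = 667 and 1.52P + Q = 836.
Substituting Q = 836 - 1.52P into the first: P(1 - 1.75·1.52) = 667 - 1.75·836.
So P* = -796/-1.66 = 480, and then Q* = 836 - 1.52·480 = 107.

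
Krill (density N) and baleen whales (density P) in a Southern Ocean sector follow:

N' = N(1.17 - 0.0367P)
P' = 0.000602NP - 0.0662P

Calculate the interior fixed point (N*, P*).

N* ≈ 110, P* ≈ 31.9

Set dP/dt = 0 with P > 0: 0.000602N - 0.0662 = 0, so N* = 0.0662/0.000602 = 110.
Set dN/dt = 0 with N > 0: 1.17 - 0.0367P = 0, so P* = 1.17/0.0367 = 31.9.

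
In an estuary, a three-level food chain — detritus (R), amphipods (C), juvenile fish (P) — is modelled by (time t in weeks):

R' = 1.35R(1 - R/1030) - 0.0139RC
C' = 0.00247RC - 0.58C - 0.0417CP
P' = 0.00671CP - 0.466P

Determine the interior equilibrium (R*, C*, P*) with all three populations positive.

From dP/dt = 0: 0.00671C* = 0.466, so C* = 69.4.
From dR/dt = 0: 1.35(1 - R*/1030) = 0.0139·69.4, giving R* = 1030·(1 - 0.715) = 293.
From dC/dt = 0: 0.00247·293 - 0.58 = 0.0417P*, so P* = 0.145/0.0417 = 3.48.

R* ≈ 293, C* ≈ 69.4, P* ≈ 3.48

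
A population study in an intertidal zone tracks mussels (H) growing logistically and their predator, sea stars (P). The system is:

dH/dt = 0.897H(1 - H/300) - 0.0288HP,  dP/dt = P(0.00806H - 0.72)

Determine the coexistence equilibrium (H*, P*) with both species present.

H* ≈ 89.3, P* ≈ 21.9

From dP/dt = 0 with P > 0: 0.00806H* = 0.72, so H* = 89.3.
Substitute into dH/dt = 0: 0.897(1 - 89.3/300) = 0.0288P*.
The bracket is 0.702, giving P* = 0.63/0.0288 = 21.9.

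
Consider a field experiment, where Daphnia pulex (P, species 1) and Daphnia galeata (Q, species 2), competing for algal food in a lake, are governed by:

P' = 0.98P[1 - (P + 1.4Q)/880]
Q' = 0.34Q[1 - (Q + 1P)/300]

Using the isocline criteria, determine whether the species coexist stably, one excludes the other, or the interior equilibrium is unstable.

species 1 excludes species 2

Compare the nullcline intercepts: K1/α12 = 880/1.4 = 629 > K2 = 300; K2/α21 = 300/1 = 300 < K1 = 880.
Since the inequalities point opposite ways, species 1 can invade but species 2 cannot.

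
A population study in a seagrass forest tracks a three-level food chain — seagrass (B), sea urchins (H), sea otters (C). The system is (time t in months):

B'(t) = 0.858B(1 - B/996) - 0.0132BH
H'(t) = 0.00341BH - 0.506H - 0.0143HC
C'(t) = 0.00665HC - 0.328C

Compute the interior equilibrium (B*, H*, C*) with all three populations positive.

B* ≈ 240, H* ≈ 49.3, C* ≈ 21.9

From dC/dt = 0: 0.00665H* = 0.328, so H* = 49.3.
From dB/dt = 0: 0.858(1 - B*/996) = 0.0132·49.3, giving B* = 996·(1 - 0.759) = 240.
From dH/dt = 0: 0.00341·240 - 0.506 = 0.0143C*, so C* = 0.313/0.0143 = 21.9.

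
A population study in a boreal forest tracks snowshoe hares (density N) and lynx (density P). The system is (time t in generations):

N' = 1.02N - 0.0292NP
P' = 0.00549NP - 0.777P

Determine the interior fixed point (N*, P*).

Set dP/dt = 0 with P > 0: 0.00549N - 0.777 = 0, so N* = 0.777/0.00549 = 142.
Set dN/dt = 0 with N > 0: 1.02 - 0.0292P = 0, so P* = 1.02/0.0292 = 34.9.

N* ≈ 142, P* ≈ 34.9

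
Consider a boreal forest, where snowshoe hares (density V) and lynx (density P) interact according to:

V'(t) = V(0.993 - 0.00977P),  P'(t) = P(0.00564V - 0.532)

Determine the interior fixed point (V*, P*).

Set dP/dt = 0 with P > 0: 0.00564V - 0.532 = 0, so V* = 0.532/0.00564 = 94.3.
Set dV/dt = 0 with V > 0: 0.993 - 0.00977P = 0, so P* = 0.993/0.00977 = 102.

V* ≈ 94.3, P* ≈ 102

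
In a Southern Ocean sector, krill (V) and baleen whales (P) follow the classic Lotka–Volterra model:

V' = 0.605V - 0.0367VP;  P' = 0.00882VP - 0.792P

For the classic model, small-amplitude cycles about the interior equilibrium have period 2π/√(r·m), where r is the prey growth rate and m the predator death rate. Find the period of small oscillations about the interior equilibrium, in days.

T ≈ 9.08 days

Here r = 0.605 and m = 0.792, so r·m = 0.479.
ω = √0.479 = 0.692 per day, hence T = 2π/ω ≈ 9.08 days.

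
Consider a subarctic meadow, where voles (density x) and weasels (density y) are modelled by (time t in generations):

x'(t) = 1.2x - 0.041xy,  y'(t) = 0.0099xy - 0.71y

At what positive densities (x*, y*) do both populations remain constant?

Set dy/dt = 0 with y > 0: 0.0099x - 0.71 = 0, so x* = 0.71/0.0099 = 71.7.
Set dx/dt = 0 with x > 0: 1.2 - 0.041y = 0, so y* = 1.2/0.041 = 29.3.

x* ≈ 71.7, y* ≈ 29.3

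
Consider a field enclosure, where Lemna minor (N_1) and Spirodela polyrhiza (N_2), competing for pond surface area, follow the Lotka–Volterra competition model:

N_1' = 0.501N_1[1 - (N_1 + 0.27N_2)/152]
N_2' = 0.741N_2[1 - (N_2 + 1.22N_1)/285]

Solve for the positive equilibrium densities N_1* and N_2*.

Setting both brackets to zero gives the nullclines N_1 + 0.27N_2 = 152 and 1.22N_1 + N_2 = 285.
Substituting N_2 = 285 - 1.22N_1 into the first: N_1(1 - 0.27·1.22) = 152 - 0.27·285.
So N_1* = 75/0.671 = 112, and then N_2* = 285 - 1.22·112 = 148.

N_1* ≈ 112, N_2* ≈ 148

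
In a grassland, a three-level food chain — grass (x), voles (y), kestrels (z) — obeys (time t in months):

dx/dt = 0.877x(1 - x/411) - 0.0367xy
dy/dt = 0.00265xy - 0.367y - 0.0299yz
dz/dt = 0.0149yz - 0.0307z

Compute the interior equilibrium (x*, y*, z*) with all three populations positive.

From dz/dt = 0: 0.0149y* = 0.0307, so y* = 2.06.
From dx/dt = 0: 0.877(1 - x*/411) = 0.0367·2.06, giving x* = 411·(1 - 0.0862) = 376.
From dy/dt = 0: 0.00265·376 - 0.367 = 0.0299z*, so z* = 0.628/0.0299 = 21.

x* ≈ 376, y* ≈ 2.06, z* ≈ 21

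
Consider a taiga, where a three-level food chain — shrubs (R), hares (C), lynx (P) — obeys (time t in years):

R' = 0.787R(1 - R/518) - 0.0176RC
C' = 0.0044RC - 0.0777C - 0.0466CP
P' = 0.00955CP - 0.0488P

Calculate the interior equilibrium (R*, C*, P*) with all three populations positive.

From dP/dt = 0: 0.00955C* = 0.0488, so C* = 5.11.
From dR/dt = 0: 0.787(1 - R*/518) = 0.0176·5.11, giving R* = 518·(1 - 0.114) = 459.
From dC/dt = 0: 0.0044·459 - 0.0777 = 0.0466P*, so P* = 1.94/0.0466 = 41.7.

R* ≈ 459, C* ≈ 5.11, P* ≈ 41.7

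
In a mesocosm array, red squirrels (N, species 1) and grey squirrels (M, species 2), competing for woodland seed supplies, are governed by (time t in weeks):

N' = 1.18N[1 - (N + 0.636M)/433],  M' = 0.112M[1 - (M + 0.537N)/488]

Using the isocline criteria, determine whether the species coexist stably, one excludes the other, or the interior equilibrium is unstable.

Compare the nullcline intercepts: K1/α12 = 433/0.636 = 681 > K2 = 488; K2/α21 = 488/0.537 = 909 > K1 = 433.
Since both inequalities hold, each species can invade when rare, so the interior equilibrium is stable.

stable coexistence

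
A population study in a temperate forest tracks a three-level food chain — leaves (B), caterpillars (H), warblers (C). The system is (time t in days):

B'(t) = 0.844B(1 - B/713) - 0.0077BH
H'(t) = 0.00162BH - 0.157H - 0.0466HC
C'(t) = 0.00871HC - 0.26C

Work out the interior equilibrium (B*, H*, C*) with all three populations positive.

B* ≈ 519, H* ≈ 29.9, C* ≈ 14.7

From dC/dt = 0: 0.00871H* = 0.26, so H* = 29.9.
From dB/dt = 0: 0.844(1 - B*/713) = 0.0077·29.9, giving B* = 713·(1 - 0.272) = 519.
From dH/dt = 0: 0.00162·519 - 0.157 = 0.0466C*, so C* = 0.683/0.0466 = 14.7.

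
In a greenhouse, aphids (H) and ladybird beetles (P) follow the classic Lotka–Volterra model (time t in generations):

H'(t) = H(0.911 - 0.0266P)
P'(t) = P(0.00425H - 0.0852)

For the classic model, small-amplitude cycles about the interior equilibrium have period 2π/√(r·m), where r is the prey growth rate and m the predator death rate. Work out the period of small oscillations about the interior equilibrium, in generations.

T ≈ 22.6 generations

Here r = 0.911 and m = 0.0852, so r·m = 0.0776.
ω = √0.0776 = 0.279 per generation, hence T = 2π/ω ≈ 22.6 generations.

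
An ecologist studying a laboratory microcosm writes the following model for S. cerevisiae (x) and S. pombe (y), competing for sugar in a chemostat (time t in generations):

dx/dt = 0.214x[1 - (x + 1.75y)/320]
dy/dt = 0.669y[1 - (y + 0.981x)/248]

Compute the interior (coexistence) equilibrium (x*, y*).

x* ≈ 159, y* ≈ 92

Setting both brackets to zero gives the nullclines x + 1.75y = 320 and 0.981x + y = 248.
Substituting y = 248 - 0.981x into the first: x(1 - 1.75·0.981) = 320 - 1.75·248.
So x* = -114/-0.717 = 159, and then y* = 248 - 0.981·159 = 92.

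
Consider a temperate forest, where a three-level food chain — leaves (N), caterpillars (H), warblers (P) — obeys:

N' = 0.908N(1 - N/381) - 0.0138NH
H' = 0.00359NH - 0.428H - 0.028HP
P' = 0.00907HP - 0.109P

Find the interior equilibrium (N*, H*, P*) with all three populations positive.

From dP/dt = 0: 0.00907H* = 0.109, so H* = 12.
From dN/dt = 0: 0.908(1 - N*/381) = 0.0138·12, giving N* = 381·(1 - 0.183) = 311.
From dH/dt = 0: 0.00359·311 - 0.428 = 0.028P*, so P* = 0.69/0.028 = 24.6.

N* ≈ 311, H* ≈ 12, P* ≈ 24.6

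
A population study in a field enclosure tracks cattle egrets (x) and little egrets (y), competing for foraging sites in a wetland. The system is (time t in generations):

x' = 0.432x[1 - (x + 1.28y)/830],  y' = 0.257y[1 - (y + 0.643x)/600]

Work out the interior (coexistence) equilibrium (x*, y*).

x* ≈ 350, y* ≈ 375

Setting both brackets to zero gives the nullclines x + 1.28y = 830 and 0.643x + y = 600.
Substituting y = 600 - 0.643x into the first: x(1 - 1.28·0.643) = 830 - 1.28·600.
So x* = 62/0.177 = 350, and then y* = 600 - 0.643·350 = 375.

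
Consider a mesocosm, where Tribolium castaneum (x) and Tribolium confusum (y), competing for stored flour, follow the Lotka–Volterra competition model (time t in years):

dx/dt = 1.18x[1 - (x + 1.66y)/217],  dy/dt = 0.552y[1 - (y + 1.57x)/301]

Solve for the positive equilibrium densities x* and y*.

Setting both brackets to zero gives the nullclines x + 1.66y = 217 and 1.57x + y = 301.
Substituting y = 301 - 1.57x into the first: x(1 - 1.66·1.57) = 217 - 1.66·301.
So x* = -283/-1.61 = 176, and then y* = 301 - 1.57·176 = 24.7.

x* ≈ 176, y* ≈ 24.7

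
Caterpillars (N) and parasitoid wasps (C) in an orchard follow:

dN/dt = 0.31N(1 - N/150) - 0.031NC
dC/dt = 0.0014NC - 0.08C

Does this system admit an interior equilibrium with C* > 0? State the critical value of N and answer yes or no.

Threshold N = 57.1; K > 57.1, so yes, the predator persists.

The predator equation gives dC/dt > 0 only when N > 0.08/0.0014 = 57.1.
Without the predator, N → K = 150. Since 150 > 57.1, the predator can invade and persist.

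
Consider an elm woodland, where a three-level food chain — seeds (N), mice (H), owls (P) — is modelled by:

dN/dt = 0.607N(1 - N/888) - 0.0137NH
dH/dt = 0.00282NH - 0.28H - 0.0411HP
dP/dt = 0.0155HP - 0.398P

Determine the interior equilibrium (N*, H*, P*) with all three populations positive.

N* ≈ 373, H* ≈ 25.7, P* ≈ 18.8

From dP/dt = 0: 0.0155H* = 0.398, so H* = 25.7.
From dN/dt = 0: 0.607(1 - N*/888) = 0.0137·25.7, giving N* = 888·(1 - 0.58) = 373.
From dH/dt = 0: 0.00282·373 - 0.28 = 0.0411P*, so P* = 0.773/0.0411 = 18.8.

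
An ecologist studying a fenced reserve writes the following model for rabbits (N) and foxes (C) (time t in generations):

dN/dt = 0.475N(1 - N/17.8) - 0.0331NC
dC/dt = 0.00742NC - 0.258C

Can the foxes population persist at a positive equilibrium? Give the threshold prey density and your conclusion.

Threshold N = 34.8; K < 34.8, so no, the predator goes extinct.

The predator equation gives dC/dt > 0 only when N > 0.258/0.00742 = 34.8.
Without the predator, N → K = 17.8. Since 17.8 < 34.8, the predator cannot invade.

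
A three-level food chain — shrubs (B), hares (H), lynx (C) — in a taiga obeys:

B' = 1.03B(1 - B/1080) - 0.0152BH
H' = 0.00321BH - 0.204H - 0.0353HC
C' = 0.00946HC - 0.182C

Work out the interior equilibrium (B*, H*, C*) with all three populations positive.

B* ≈ 773, H* ≈ 19.2, C* ≈ 64.5

From dC/dt = 0: 0.00946H* = 0.182, so H* = 19.2.
From dB/dt = 0: 1.03(1 - B*/1080) = 0.0152·19.2, giving B* = 1080·(1 - 0.284) = 773.
From dH/dt = 0: 0.00321·773 - 0.204 = 0.0353C*, so C* = 2.28/0.0353 = 64.5.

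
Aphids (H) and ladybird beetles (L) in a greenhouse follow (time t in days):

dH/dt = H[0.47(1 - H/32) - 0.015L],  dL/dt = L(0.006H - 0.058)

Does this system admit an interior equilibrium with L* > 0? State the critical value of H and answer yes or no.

The predator equation gives dL/dt > 0 only when H > 0.058/0.006 = 9.67.
Without the predator, H → K = 32. Since 32 > 9.67, the predator can invade and persist.

Threshold H = 9.67; K > 9.67, so yes, the predator persists.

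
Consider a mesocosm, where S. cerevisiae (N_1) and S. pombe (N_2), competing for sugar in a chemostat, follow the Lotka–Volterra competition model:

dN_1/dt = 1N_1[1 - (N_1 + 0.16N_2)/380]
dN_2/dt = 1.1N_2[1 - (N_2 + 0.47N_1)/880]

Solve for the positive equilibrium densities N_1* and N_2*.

N_1* ≈ 259, N_2* ≈ 758

Setting both brackets to zero gives the nullclines N_1 + 0.16N_2 = 380 and 0.47N_1 + N_2 = 880.
Substituting N_2 = 880 - 0.47N_1 into the first: N_1(1 - 0.16·0.47) = 380 - 0.16·880.
So N_1* = 239/0.925 = 259, and then N_2* = 880 - 0.47·259 = 758.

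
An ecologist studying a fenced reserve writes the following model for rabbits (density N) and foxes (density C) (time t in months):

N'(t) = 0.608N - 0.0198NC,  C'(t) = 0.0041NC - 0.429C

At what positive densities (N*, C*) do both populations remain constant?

N* ≈ 105, C* ≈ 30.7

Set dC/dt = 0 with C > 0: 0.0041N - 0.429 = 0, so N* = 0.429/0.0041 = 105.
Set dN/dt = 0 with N > 0: 0.608 - 0.0198C = 0, so C* = 0.608/0.0198 = 30.7.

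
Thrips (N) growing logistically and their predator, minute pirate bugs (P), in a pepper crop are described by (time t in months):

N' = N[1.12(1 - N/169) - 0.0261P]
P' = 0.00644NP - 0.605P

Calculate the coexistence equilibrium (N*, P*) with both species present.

From dP/dt = 0 with P > 0: 0.00644N* = 0.605, so N* = 93.9.
Substitute into dN/dt = 0: 1.12(1 - 93.9/169) = 0.0261P*.
The bracket is 0.444, giving P* = 0.497/0.0261 = 19.1.

N* ≈ 93.9, P* ≈ 19.1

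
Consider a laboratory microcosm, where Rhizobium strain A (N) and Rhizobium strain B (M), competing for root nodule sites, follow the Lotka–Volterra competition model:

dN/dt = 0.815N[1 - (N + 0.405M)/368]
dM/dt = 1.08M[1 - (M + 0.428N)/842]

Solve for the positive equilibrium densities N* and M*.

Setting both brackets to zero gives the nullclines N + 0.405M = 368 and 0.428N + M = 842.
Substituting M = 842 - 0.428N into the first: N(1 - 0.405·0.428) = 368 - 0.405·842.
So N* = 27/0.827 = 32.6, and then M* = 842 - 0.428·32.6 = 828.

N* ≈ 32.6, M* ≈ 828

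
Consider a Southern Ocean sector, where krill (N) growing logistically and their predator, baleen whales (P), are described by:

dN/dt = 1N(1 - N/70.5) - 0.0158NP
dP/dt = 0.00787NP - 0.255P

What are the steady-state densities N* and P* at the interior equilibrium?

From dP/dt = 0 with P > 0: 0.00787N* = 0.255, so N* = 32.4.
Substitute into dN/dt = 0: 1(1 - 32.4/70.5) = 0.0158P*.
The bracket is 0.54, giving P* = 0.54/0.0158 = 34.2.

N* ≈ 32.4, P* ≈ 34.2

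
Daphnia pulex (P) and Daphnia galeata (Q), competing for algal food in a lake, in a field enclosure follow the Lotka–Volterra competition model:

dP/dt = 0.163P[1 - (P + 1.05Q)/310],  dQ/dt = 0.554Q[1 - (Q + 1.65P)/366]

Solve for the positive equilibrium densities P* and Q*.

Setting both brackets to zero gives the nullclines P + 1.05Q = 310 and 1.65P + Q = 366.
Substituting Q = 366 - 1.65P into the first: P(1 - 1.05·1.65) = 310 - 1.05·366.
So P* = -74.3/-0.732 = 101, and then Q* = 366 - 1.65·101 = 199.

P* ≈ 101, Q* ≈ 199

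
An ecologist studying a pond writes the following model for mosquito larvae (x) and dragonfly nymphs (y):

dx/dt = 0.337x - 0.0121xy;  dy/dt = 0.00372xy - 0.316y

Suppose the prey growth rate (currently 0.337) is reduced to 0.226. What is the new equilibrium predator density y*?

At the interior fixed point, setting dx/dt = 0 with x > 0 fixes y* = (prey growth rate)/(xy coefficient) — independent of the other coefficients.
With the change, y* = 0.226/0.0121 = 18.7; it falls from 27.9.

y* ≈ 18.7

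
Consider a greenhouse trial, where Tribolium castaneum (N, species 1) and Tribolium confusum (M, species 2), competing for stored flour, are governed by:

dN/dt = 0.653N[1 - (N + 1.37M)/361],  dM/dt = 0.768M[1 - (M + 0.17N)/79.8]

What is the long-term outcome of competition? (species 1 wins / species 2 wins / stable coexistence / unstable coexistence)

stable coexistence

Compare the nullcline intercepts: K1/α12 = 361/1.37 = 264 > K2 = 79.8; K2/α21 = 79.8/0.17 = 469 > K1 = 361.
Since both inequalities hold, each species can invade when rare, so the interior equilibrium is stable.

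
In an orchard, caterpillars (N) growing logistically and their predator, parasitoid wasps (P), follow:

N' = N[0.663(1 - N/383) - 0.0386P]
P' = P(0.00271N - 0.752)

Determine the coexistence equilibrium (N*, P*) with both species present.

N* ≈ 277, P* ≈ 4.73

From dP/dt = 0 with P > 0: 0.00271N* = 0.752, so N* = 277.
Substitute into dN/dt = 0: 0.663(1 - 277/383) = 0.0386P*.
The bracket is 0.275, giving P* = 0.183/0.0386 = 4.73.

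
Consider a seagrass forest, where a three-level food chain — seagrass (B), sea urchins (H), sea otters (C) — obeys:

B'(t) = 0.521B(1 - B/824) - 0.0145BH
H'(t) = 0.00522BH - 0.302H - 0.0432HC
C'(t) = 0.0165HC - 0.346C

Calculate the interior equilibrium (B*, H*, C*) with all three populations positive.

B* ≈ 343, H* ≈ 21, C* ≈ 34.5

From dC/dt = 0: 0.0165H* = 0.346, so H* = 21.
From dB/dt = 0: 0.521(1 - B*/824) = 0.0145·21, giving B* = 824·(1 - 0.584) = 343.
From dH/dt = 0: 0.00522·343 - 0.302 = 0.0432C*, so C* = 1.49/0.0432 = 34.5.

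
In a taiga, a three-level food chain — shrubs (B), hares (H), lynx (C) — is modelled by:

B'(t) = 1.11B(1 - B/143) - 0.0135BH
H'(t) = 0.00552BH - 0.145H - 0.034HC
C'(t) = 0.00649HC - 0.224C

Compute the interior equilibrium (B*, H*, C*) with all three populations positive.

From dC/dt = 0: 0.00649H* = 0.224, so H* = 34.5.
From dB/dt = 0: 1.11(1 - B*/143) = 0.0135·34.5, giving B* = 143·(1 - 0.42) = 83.
From dH/dt = 0: 0.00552·83 - 0.145 = 0.034C*, so C* = 0.313/0.034 = 9.21.

B* ≈ 83, H* ≈ 34.5, C* ≈ 9.21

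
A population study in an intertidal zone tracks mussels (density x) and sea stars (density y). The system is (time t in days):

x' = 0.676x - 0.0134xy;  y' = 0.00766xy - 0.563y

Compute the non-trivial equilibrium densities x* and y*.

Set dy/dt = 0 with y > 0: 0.00766x - 0.563 = 0, so x* = 0.563/0.00766 = 73.5.
Set dx/dt = 0 with x > 0: 0.676 - 0.0134y = 0, so y* = 0.676/0.0134 = 50.4.

x* ≈ 73.5, y* ≈ 50.4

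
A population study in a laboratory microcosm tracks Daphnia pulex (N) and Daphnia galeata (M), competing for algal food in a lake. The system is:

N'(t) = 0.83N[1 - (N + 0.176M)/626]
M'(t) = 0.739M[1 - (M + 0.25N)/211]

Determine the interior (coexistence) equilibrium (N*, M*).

Setting both brackets to zero gives the nullclines N + 0.176M = 626 and 0.25N + M = 211.
Substituting M = 211 - 0.25N into the first: N(1 - 0.176·0.25) = 626 - 0.176·211.
So N* = 589/0.956 = 616, and then M* = 211 - 0.25·616 = 57.

N* ≈ 616, M* ≈ 57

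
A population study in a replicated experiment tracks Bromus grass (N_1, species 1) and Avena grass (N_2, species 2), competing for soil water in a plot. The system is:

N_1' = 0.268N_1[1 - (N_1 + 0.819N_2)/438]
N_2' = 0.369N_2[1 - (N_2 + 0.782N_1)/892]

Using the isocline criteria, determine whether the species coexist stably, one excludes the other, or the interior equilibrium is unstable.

Compare the nullcline intercepts: K1/α12 = 438/0.819 = 535 < K2 = 892; K2/α21 = 892/0.782 = 1140 > K1 = 438.
Since the inequalities point opposite ways, species 2 can invade but species 1 cannot.

species 2 excludes species 1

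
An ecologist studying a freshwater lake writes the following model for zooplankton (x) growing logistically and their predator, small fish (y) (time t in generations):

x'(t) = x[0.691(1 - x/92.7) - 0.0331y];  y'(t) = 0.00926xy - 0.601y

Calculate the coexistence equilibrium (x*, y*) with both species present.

From dy/dt = 0 with y > 0: 0.00926x* = 0.601, so x* = 64.9.
Substitute into dx/dt = 0: 0.691(1 - 64.9/92.7) = 0.0331y*.
The bracket is 0.3, giving y* = 0.207/0.0331 = 6.26.

x* ≈ 64.9, y* ≈ 6.26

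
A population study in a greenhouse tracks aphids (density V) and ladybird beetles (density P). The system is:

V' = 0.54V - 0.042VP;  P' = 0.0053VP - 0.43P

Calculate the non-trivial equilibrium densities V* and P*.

Set dP/dt = 0 with P > 0: 0.0053V - 0.43 = 0, so V* = 0.43/0.0053 = 81.1.
Set dV/dt = 0 with V > 0: 0.54 - 0.042P = 0, so P* = 0.54/0.042 = 12.9.

V* ≈ 81.1, P* ≈ 12.9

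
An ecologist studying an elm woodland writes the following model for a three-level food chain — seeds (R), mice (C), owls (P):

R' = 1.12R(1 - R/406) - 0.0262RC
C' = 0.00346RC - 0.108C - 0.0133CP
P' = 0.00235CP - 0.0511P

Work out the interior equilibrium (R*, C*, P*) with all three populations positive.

From dP/dt = 0: 0.00235C* = 0.0511, so C* = 21.7.
From dR/dt = 0: 1.12(1 - R*/406) = 0.0262·21.7, giving R* = 406·(1 - 0.509) = 199.
From dC/dt = 0: 0.00346·199 - 0.108 = 0.0133P*, so P* = 0.582/0.0133 = 43.8.

R* ≈ 199, C* ≈ 21.7, P* ≈ 43.8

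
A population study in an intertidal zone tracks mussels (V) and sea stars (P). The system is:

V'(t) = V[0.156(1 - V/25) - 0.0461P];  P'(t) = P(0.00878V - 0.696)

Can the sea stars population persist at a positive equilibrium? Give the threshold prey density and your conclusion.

The predator equation gives dP/dt > 0 only when V > 0.696/0.00878 = 79.3.
Without the predator, V → K = 25. Since 25 < 79.3, the predator cannot invade.

Threshold V = 79.3; K < 79.3, so no, the predator goes extinct.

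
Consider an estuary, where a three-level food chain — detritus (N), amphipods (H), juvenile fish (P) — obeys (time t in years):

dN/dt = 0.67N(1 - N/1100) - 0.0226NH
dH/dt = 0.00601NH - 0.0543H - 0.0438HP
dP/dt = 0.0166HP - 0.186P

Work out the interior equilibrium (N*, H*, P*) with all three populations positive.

From dP/dt = 0: 0.0166H* = 0.186, so H* = 11.2.
From dN/dt = 0: 0.67(1 - N*/1100) = 0.0226·11.2, giving N* = 1100·(1 - 0.378) = 684.
From dH/dt = 0: 0.00601·684 - 0.0543 = 0.0438P*, so P* = 4.06/0.0438 = 92.6.

N* ≈ 684, H* ≈ 11.2, P* ≈ 92.6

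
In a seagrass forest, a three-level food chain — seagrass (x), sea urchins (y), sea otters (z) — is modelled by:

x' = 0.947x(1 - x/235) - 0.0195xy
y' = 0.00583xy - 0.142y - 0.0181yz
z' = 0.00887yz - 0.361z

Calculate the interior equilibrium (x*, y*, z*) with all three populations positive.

x* ≈ 38.1, y* ≈ 40.7, z* ≈ 4.41

From dz/dt = 0: 0.00887y* = 0.361, so y* = 40.7.
From dx/dt = 0: 0.947(1 - x*/235) = 0.0195·40.7, giving x* = 235·(1 - 0.838) = 38.1.
From dy/dt = 0: 0.00583·38.1 - 0.142 = 0.0181z*, so z* = 0.0799/0.0181 = 4.41.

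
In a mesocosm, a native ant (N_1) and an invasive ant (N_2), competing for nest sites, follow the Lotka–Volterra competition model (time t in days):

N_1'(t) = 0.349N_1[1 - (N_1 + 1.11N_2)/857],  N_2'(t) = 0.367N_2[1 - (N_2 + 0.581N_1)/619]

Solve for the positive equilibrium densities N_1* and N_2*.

Setting both brackets to zero gives the nullclines N_1 + 1.11N_2 = 857 and 0.581N_1 + N_2 = 619.
Substituting N_2 = 619 - 0.581N_1 into the first: N_1(1 - 1.11·0.581) = 857 - 1.11·619.
So N_1* = 170/0.355 = 478, and then N_2* = 619 - 0.581·478 = 341.

N_1* ≈ 478, N_2* ≈ 341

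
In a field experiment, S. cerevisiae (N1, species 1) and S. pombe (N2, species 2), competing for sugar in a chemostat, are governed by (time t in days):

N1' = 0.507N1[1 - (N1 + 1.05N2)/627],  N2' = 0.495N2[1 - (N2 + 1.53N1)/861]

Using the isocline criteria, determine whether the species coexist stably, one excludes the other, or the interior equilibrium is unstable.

unstable coexistence (outcome depends on initial conditions)

Compare the nullcline intercepts: K1/α12 = 627/1.05 = 597 < K2 = 861; K2/α21 = 861/1.53 = 563 < K1 = 627.
Since both are reversed, neither can invade when rare; the interior point is a saddle.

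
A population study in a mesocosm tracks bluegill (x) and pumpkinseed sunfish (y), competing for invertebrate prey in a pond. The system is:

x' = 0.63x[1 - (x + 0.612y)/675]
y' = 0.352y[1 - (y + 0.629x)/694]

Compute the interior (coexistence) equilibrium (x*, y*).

Setting both brackets to zero gives the nullclines x + 0.612y = 675 and 0.629x + y = 694.
Substituting y = 694 - 0.629x into the first: x(1 - 0.612·0.629) = 675 - 0.612·694.
So x* = 250/0.615 = 407, and then y* = 694 - 0.629·407 = 438.

x* ≈ 407, y* ≈ 438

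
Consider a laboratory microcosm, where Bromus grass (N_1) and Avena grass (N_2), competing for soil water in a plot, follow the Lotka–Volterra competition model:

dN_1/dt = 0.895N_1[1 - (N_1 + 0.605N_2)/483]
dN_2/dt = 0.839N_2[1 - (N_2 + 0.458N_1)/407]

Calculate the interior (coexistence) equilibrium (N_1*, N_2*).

Setting both brackets to zero gives the nullclines N_1 + 0.605N_2 = 483 and 0.458N_1 + N_2 = 407.
Substituting N_2 = 407 - 0.458N_1 into the first: N_1(1 - 0.605·0.458) = 483 - 0.605·407.
So N_1* = 237/0.723 = 328, and then N_2* = 407 - 0.458·328 = 257.

N_1* ≈ 328, N_2* ≈ 257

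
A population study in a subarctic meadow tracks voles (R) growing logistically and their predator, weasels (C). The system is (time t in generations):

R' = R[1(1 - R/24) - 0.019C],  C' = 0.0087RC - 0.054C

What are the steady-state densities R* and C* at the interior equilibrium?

R* ≈ 6.21, C* ≈ 39

From dC/dt = 0 with C > 0: 0.0087R* = 0.054, so R* = 6.21.
Substitute into dR/dt = 0: 1(1 - 6.21/24) = 0.019C*.
The bracket is 0.741, giving C* = 0.741/0.019 = 39.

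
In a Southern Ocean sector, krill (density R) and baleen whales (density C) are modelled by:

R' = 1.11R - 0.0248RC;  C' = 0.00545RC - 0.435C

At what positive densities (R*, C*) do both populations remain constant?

Set dC/dt = 0 with C > 0: 0.00545R - 0.435 = 0, so R* = 0.435/0.00545 = 79.8.
Set dR/dt = 0 with R > 0: 1.11 - 0.0248C = 0, so C* = 1.11/0.0248 = 44.8.

R* ≈ 79.8, C* ≈ 44.8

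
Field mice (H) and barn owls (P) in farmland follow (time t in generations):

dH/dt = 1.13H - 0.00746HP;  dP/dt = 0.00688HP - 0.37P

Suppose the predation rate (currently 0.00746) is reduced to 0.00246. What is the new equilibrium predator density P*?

P* ≈ 459

At the interior fixed point, setting dH/dt = 0 with H > 0 fixes P* = (prey growth rate)/(HP coefficient) — independent of the other coefficients.
With the change, P* = 1.13/0.00246 = 459; it rises from 151.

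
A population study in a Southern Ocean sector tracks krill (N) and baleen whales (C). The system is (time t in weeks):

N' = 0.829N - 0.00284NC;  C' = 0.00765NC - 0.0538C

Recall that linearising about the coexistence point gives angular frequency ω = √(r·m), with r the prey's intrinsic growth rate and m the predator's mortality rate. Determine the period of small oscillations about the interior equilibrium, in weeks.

T ≈ 29.8 weeks

Here r = 0.829 and m = 0.0538, so r·m = 0.0446.
ω = √0.0446 = 0.211 per week, hence T = 2π/ω ≈ 29.8 weeks.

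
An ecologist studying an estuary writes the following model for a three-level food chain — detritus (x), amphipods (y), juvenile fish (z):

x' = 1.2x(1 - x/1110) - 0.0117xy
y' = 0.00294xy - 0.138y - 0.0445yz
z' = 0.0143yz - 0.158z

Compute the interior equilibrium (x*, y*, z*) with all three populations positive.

x* ≈ 990, y* ≈ 11, z* ≈ 62.3

From dz/dt = 0: 0.0143y* = 0.158, so y* = 11.
From dx/dt = 0: 1.2(1 - x*/1110) = 0.0117·11, giving x* = 1110·(1 - 0.108) = 990.
From dy/dt = 0: 0.00294·990 - 0.138 = 0.0445z*, so z* = 2.77/0.0445 = 62.3.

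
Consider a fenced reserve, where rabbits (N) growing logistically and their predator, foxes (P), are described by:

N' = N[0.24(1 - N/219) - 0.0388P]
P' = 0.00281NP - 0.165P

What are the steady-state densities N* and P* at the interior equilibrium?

N* ≈ 58.7, P* ≈ 4.53

From dP/dt = 0 with P > 0: 0.00281N* = 0.165, so N* = 58.7.
Substitute into dN/dt = 0: 0.24(1 - 58.7/219) = 0.0388P*.
The bracket is 0.732, giving P* = 0.176/0.0388 = 4.53.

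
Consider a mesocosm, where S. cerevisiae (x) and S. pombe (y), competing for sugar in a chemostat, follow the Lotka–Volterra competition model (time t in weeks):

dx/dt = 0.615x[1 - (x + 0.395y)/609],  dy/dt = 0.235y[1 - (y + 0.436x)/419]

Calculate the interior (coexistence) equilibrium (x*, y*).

x* ≈ 536, y* ≈ 185

Setting both brackets to zero gives the nullclines x + 0.395y = 609 and 0.436x + y = 419.
Substituting y = 419 - 0.436x into the first: x(1 - 0.395·0.436) = 609 - 0.395·419.
So x* = 443/0.828 = 536, and then y* = 419 - 0.436·536 = 185.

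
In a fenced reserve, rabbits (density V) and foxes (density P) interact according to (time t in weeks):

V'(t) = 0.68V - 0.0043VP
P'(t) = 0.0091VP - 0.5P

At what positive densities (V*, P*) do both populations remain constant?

V* ≈ 54.9, P* ≈ 158

Set dP/dt = 0 with P > 0: 0.0091V - 0.5 = 0, so V* = 0.5/0.0091 = 54.9.
Set dV/dt = 0 with V > 0: 0.68 - 0.0043P = 0, so P* = 0.68/0.0043 = 158.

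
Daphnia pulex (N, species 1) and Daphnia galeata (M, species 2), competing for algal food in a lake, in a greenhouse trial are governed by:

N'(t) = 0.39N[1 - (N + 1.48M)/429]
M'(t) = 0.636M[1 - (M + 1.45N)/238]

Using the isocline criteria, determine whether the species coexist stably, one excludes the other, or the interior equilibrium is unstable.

Compare the nullcline intercepts: K1/α12 = 429/1.48 = 290 > K2 = 238; K2/α21 = 238/1.45 = 164 < K1 = 429.
Since the inequalities point opposite ways, species 1 can invade but species 2 cannot.

species 1 excludes species 2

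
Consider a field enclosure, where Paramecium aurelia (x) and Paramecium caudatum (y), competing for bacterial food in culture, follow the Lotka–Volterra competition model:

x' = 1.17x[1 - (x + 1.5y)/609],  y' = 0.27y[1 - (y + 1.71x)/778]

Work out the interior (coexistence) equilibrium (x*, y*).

x* ≈ 357, y* ≈ 168

Setting both brackets to zero gives the nullclines x + 1.5y = 609 and 1.71x + y = 778.
Substituting y = 778 - 1.71x into the first: x(1 - 1.5·1.71) = 609 - 1.5·778.
So x* = -558/-1.56 = 357, and then y* = 778 - 1.71·357 = 168.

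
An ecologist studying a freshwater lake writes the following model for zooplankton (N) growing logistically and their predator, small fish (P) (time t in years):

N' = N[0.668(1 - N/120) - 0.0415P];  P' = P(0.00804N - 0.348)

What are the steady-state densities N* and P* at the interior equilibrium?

From dP/dt = 0 with P > 0: 0.00804N* = 0.348, so N* = 43.3.
Substitute into dN/dt = 0: 0.668(1 - 43.3/120) = 0.0415P*.
The bracket is 0.639, giving P* = 0.427/0.0415 = 10.3.

N* ≈ 43.3, P* ≈ 10.3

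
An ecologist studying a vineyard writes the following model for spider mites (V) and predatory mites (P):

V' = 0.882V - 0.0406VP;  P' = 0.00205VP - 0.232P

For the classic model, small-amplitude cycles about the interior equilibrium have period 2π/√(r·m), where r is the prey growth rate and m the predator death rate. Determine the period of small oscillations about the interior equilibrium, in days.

T ≈ 13.9 days

Here r = 0.882 and m = 0.232, so r·m = 0.205.
ω = √0.205 = 0.452 per day, hence T = 2π/ω ≈ 13.9 days.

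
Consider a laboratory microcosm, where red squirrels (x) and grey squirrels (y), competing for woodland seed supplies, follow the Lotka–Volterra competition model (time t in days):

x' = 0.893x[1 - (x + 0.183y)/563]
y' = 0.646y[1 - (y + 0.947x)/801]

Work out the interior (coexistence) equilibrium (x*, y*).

Setting both brackets to zero gives the nullclines x + 0.183y = 563 and 0.947x + y = 801.
Substituting y = 801 - 0.947x into the first: x(1 - 0.183·0.947) = 563 - 0.183·801.
So x* = 416/0.827 = 504, and then y* = 801 - 0.947·504 = 324.

x* ≈ 504, y* ≈ 324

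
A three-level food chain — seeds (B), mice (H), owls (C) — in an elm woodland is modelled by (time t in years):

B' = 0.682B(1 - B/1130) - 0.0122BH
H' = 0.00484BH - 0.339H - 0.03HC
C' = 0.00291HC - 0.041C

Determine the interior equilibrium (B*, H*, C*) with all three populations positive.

B* ≈ 845, H* ≈ 14.1, C* ≈ 125

From dC/dt = 0: 0.00291H* = 0.041, so H* = 14.1.
From dB/dt = 0: 0.682(1 - B*/1130) = 0.0122·14.1, giving B* = 1130·(1 - 0.252) = 845.
From dH/dt = 0: 0.00484·845 - 0.339 = 0.03C*, so C* = 3.75/0.03 = 125.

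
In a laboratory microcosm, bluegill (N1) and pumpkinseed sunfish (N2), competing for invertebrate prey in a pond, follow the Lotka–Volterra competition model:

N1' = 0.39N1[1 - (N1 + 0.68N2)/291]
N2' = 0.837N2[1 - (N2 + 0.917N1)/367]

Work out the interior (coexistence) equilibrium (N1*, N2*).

N1* ≈ 110, N2* ≈ 266

Setting both brackets to zero gives the nullclines N1 + 0.68N2 = 291 and 0.917N1 + N2 = 367.
Substituting N2 = 367 - 0.917N1 into the first: N1(1 - 0.68·0.917) = 291 - 0.68·367.
So N1* = 41.4/0.376 = 110, and then N2* = 367 - 0.917·110 = 266.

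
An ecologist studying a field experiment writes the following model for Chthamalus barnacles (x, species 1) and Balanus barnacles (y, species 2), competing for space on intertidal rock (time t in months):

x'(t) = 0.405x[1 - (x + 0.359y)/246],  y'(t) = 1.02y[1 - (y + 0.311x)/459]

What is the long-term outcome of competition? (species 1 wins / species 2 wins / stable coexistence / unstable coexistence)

Compare the nullcline intercepts: K1/α12 = 246/0.359 = 685 > K2 = 459; K2/α21 = 459/0.311 = 1480 > K1 = 246.
Since both inequalities hold, each species can invade when rare, so the interior equilibrium is stable.

stable coexistence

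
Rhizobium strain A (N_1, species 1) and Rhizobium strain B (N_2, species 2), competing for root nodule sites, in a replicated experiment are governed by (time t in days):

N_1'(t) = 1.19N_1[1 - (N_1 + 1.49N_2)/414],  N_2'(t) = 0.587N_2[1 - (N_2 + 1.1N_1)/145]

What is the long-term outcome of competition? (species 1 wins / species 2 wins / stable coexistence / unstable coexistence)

Compare the nullcline intercepts: K1/α12 = 414/1.49 = 278 > K2 = 145; K2/α21 = 145/1.1 = 132 < K1 = 414.
Since the inequalities point opposite ways, species 1 can invade but species 2 cannot.

species 1 excludes species 2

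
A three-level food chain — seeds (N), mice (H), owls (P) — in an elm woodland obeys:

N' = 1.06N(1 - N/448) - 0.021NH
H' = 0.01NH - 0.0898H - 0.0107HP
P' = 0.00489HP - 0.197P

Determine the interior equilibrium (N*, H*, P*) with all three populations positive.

N* ≈ 90.4, H* ≈ 40.3, P* ≈ 76.1

From dP/dt = 0: 0.00489H* = 0.197, so H* = 40.3.
From dN/dt = 0: 1.06(1 - N*/448) = 0.021·40.3, giving N* = 448·(1 - 0.798) = 90.4.
From dH/dt = 0: 0.01·90.4 - 0.0898 = 0.0107P*, so P* = 0.815/0.0107 = 76.1.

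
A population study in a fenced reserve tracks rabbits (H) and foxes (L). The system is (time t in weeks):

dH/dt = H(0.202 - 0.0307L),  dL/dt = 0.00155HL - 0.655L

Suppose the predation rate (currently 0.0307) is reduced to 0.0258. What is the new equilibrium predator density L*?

L* ≈ 7.83

At the interior fixed point, setting dH/dt = 0 with H > 0 fixes L* = (prey growth rate)/(HL coefficient) — independent of the other coefficients.
With the change, L* = 0.202/0.0258 = 7.83; it rises from 6.58.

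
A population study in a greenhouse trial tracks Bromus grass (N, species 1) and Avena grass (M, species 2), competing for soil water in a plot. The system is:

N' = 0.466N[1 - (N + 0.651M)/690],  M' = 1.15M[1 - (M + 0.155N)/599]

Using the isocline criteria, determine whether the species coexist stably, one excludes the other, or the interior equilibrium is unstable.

stable coexistence

Compare the nullcline intercepts: K1/α12 = 690/0.651 = 1060 > K2 = 599; K2/α21 = 599/0.155 = 3860 > K1 = 690.
Since both inequalities hold, each species can invade when rare, so the interior equilibrium is stable.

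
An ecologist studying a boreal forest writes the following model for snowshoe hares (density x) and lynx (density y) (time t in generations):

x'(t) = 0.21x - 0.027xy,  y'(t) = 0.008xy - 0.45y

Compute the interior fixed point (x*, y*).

Set dy/dt = 0 with y > 0: 0.008x - 0.45 = 0, so x* = 0.45/0.008 = 56.2.
Set dx/dt = 0 with x > 0: 0.21 - 0.027y = 0, so y* = 0.21/0.027 = 7.78.

x* ≈ 56.2, y* ≈ 7.78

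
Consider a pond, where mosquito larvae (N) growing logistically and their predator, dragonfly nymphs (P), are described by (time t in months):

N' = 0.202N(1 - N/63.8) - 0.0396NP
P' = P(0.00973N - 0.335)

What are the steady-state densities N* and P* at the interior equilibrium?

From dP/dt = 0 with P > 0: 0.00973N* = 0.335, so N* = 34.4.
Substitute into dN/dt = 0: 0.202(1 - 34.4/63.8) = 0.0396P*.
The bracket is 0.46, giving P* = 0.093/0.0396 = 2.35.

N* ≈ 34.4, P* ≈ 2.35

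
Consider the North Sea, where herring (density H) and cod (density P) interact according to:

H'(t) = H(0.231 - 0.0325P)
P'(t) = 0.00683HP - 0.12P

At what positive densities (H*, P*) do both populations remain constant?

Set dP/dt = 0 with P > 0: 0.00683H - 0.12 = 0, so H* = 0.12/0.00683 = 17.6.
Set dH/dt = 0 with H > 0: 0.231 - 0.0325P = 0, so P* = 0.231/0.0325 = 7.11.

H* ≈ 17.6, P* ≈ 7.11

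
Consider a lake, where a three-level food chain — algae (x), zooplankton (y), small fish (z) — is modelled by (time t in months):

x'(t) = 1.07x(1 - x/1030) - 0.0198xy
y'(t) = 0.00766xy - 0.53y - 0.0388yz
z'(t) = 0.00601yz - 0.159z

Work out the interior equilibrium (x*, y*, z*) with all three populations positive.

x* ≈ 526, y* ≈ 26.5, z* ≈ 90.1

From dz/dt = 0: 0.00601y* = 0.159, so y* = 26.5.
From dx/dt = 0: 1.07(1 - x*/1030) = 0.0198·26.5, giving x* = 1030·(1 - 0.49) = 526.
From dy/dt = 0: 0.00766·526 - 0.53 = 0.0388z*, so z* = 3.5/0.0388 = 90.1.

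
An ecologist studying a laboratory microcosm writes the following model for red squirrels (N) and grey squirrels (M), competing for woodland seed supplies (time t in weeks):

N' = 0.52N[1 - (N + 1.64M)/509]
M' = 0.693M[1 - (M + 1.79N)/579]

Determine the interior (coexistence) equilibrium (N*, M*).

Setting both brackets to zero gives the nullclines N + 1.64M = 509 and 1.79N + M = 579.
Substituting M = 579 - 1.79N into the first: N(1 - 1.64·1.79) = 509 - 1.64·579.
So N* = -441/-1.94 = 228, and then M* = 579 - 1.79·228 = 172.

N* ≈ 228, M* ≈ 172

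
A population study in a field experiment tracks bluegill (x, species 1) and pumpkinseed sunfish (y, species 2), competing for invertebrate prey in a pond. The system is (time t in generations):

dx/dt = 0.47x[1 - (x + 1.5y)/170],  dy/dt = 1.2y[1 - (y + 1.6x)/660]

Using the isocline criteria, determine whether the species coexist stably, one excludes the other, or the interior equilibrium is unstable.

Compare the nullcline intercepts: K1/α12 = 170/1.5 = 113 < K2 = 660; K2/α21 = 660/1.6 = 412 > K1 = 170.
Since the inequalities point opposite ways, species 2 can invade but species 1 cannot.

species 2 excludes species 1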